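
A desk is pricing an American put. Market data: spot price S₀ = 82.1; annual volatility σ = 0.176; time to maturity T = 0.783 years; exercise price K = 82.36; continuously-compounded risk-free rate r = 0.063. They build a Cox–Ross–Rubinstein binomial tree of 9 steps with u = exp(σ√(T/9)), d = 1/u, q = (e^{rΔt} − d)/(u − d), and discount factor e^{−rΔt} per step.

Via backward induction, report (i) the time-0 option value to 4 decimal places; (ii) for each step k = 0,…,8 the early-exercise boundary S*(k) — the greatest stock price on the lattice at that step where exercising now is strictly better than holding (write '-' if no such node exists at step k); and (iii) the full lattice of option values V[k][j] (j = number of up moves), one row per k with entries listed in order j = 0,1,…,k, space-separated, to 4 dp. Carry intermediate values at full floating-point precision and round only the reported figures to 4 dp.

Δt=0.08700, u=1.05328, d=0.94941, q=0.53994, disc=e^(-rΔt)=0.99453
k=9 terminal: V=max(K-S,0) → 30.9041 25.2745 19.0290 12.1002 4.4133 0.0000 0.0000 0.0000 0.0000 0.0000
k=8: j=0 S=54.1977 intr=28.1623 cont=27.7122 V=28.1623[EX]; j=1 S=60.1272 intr=22.2328 cont=21.7826 V=22.2328[EX]; j=2 S=66.7055 intr=15.6545 cont=15.2043 V=15.6545[EX]; j=3 S=74.0035 intr=8.3565 cont=7.9063 V=8.3565[EX]; j=4 S=82.1000 intr=0.2600 cont=2.0193 V=2.0193[hold]; j=5 S=91.0823 intr=0.0000 cont=0.0000 V=0.0000[hold]; j=6 S=101.0472 intr=0.0000 cont=0.0000 V=0.0000[hold]; j=7 S=112.1025 intr=0.0000 cont=0.0000 V=0.0000[hold]; j=8 S=124.3672 intr=0.0000 cont=0.0000 V=0.0000[hold]  S*(8)=74.0035
k=7: j=0 S=57.0855 intr=25.2745 cont=24.8243 V=25.2745[EX]; j=1 S=63.3310 intr=19.0290 cont=18.5788 V=19.0290[EX]; j=2 S=70.2598 intr=12.1002 cont=11.6500 V=12.1002[EX]; j=3 S=77.9467 intr=4.4133 cont=4.9078 V=4.9078[hold]; j=4 S=86.4746 intr=0.0000 cont=0.9239 V=0.9239[hold]; j=5 S=95.9355 intr=0.0000 cont=0.0000 V=0.0000[hold]; j=6 S=106.4314 intr=0.0000 cont=0.0000 V=0.0000[hold]; j=7 S=118.0757 intr=0.0000 cont=0.0000 V=0.0000[hold]  S*(7)=70.2598
k=6: j=0 S=60.1272 intr=22.2328 cont=21.7826 V=22.2328[EX]; j=1 S=66.7055 intr=15.6545 cont=15.2043 V=15.6545[EX]; j=2 S=74.0035 intr=8.3565 cont=8.1718 V=8.3565[EX]; j=3 S=82.1000 intr=0.2600 cont=2.7417 V=2.7417[hold]; j=4 S=91.0823 intr=0.0000 cont=0.4227 V=0.4227[hold]; j=5 S=101.0472 intr=0.0000 cont=0.0000 V=0.0000[hold]; j=6 S=112.1025 intr=0.0000 cont=0.0000 V=0.0000[hold]  S*(6)=74.0035
k=5: j=0 S=63.3310 intr=19.0290 cont=18.5788 V=19.0290[EX]; j=1 S=70.2598 intr=12.1002 cont=11.6500 V=12.1002[EX]; j=2 S=77.9467 intr=4.4133 cont=5.2957 V=5.2957[hold]; j=3 S=86.4746 intr=0.0000 cont=1.4815 V=1.4815[hold]; j=4 S=95.9355 intr=0.0000 cont=0.1934 V=0.1934[hold]; j=5 S=106.4314 intr=0.0000 cont=0.0000 V=0.0000[hold]  S*(5)=70.2598
k=4: j=0 S=66.7055 intr=15.6545 cont=15.2043 V=15.6545[EX]; j=1 S=74.0035 intr=8.3565 cont=8.3801 V=8.3801[hold]; j=2 S=82.1000 intr=0.2600 cont=3.2186 V=3.2186[hold]; j=3 S=91.0823 intr=0.0000 cont=0.7817 V=0.7817[hold]; j=4 S=101.0472 intr=0.0000 cont=0.0885 V=0.0885[hold]  S*(4)=66.7055
k=3: j=0 S=70.2598 intr=12.1002 cont=11.6627 V=12.1002[EX]; j=1 S=77.9467 intr=4.4133 cont=5.5627 V=5.5627[hold]; j=2 S=86.4746 intr=0.0000 cont=1.8924 V=1.8924[hold]; j=3 S=95.9355 intr=0.0000 cont=0.4052 V=0.4052[hold]  S*(3)=70.2598
k=2: j=0 S=74.0035 intr=8.3565 cont=8.5235 V=8.5235[hold]; j=1 S=82.1000 intr=0.2600 cont=3.5614 V=3.5614[hold]; j=2 S=91.0823 intr=0.0000 cont=1.0835 V=1.0835[hold]  S*(2)=-
k=1: j=0 S=77.9467 intr=4.4133 cont=5.8123 V=5.8123[hold]; j=1 S=86.4746 intr=0.0000 cont=2.2113 V=2.2113[hold]  S*(1)=-
k=0: j=0 S=82.1000 intr=0.2600 cont=3.8469 V=3.8469[hold]  S*(0)=-

price = 3.8469
boundary = - - - 70.2598 66.7055 70.2598 74.0035 70.2598 74.0035
tree:
3.8469
5.8123 2.2113
8.5235 3.5614 1.0835
12.1002 5.5627 1.8924 0.4052
15.6545 8.3801 3.2186 0.7817 0.0885
19.0290 12.1002 5.2957 1.4815 0.1934 0.0000
22.2328 15.6545 8.3565 2.7417 0.4227 0.0000 0.0000
25.2745 19.0290 12.1002 4.9078 0.9239 0.0000 0.0000 0.0000
28.1623 22.2328 15.6545 8.3565 2.0193 0.0000 0.0000 0.0000 0.0000
30.9041 25.2745 19.0290 12.1002 4.4133 0.0000 0.0000 0.0000 0.0000 0.0000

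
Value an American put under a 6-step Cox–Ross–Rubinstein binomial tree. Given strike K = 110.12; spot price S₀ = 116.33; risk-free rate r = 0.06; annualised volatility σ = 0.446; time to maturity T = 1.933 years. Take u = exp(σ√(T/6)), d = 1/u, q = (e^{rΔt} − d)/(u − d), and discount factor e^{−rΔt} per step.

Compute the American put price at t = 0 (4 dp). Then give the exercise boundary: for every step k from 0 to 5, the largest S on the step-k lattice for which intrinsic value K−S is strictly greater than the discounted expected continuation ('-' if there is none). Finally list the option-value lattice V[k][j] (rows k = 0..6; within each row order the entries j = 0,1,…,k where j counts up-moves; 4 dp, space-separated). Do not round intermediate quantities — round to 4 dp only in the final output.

params: Δt=0.32217 u=1.28807 d=0.77635 q=0.47519 e^(-rΔt)=0.98086
t_6 payoffs: 84.6490 67.8602 40.0052 0.0000 0.0000 0.0000 0.0000
t_5: node(5,0) S=32.8085 payoff=77.3115 vs cont=75.2033 → 77.3115 [stop]  node(5,1) S=54.4338 payoff=55.6862 vs cont=53.5780 → 55.6862 [stop]  node(5,2) S=90.3131 payoff=19.8069 vs cont=20.5932 → 20.5932 [wait]  node(5,3) S=149.8417 payoff=0.0000 vs cont=0.0000 → 0.0000 [wait]  node(5,4) S=248.6077 payoff=0.0000 vs cont=0.0000 → 0.0000 [wait]  node(5,5) S=412.4739 payoff=0.0000 vs cont=0.0000 → 0.0000 [wait]  ⇒ S*(5)=54.4338
t_4: node(4,0) S=42.2598 payoff=67.8602 vs cont=65.7520 → 67.8602 [stop]  node(4,1) S=70.1148 payoff=40.0052 vs cont=38.2635 → 40.0052 [stop]  node(4,2) S=116.3300 payoff=0.0000 vs cont=10.6006 → 10.6006 [wait]  node(4,3) S=193.0072 payoff=0.0000 vs cont=0.0000 → 0.0000 [wait]  node(4,4) S=320.2252 payoff=0.0000 vs cont=0.0000 → 0.0000 [wait]  ⇒ S*(4)=70.1148
t_3: node(3,0) S=54.4338 payoff=55.6862 vs cont=53.5780 → 55.6862 [stop]  node(3,1) S=90.3131 payoff=19.8069 vs cont=25.5340 → 25.5340 [wait]  node(3,2) S=149.8417 payoff=0.0000 vs cont=5.4568 → 5.4568 [wait]  node(3,3) S=248.6077 payoff=0.0000 vs cont=0.0000 → 0.0000 [wait]  ⇒ S*(3)=54.4338
t_2: node(2,0) S=70.1148 payoff=40.0052 vs cont=40.5664 → 40.5664 [wait]  node(2,1) S=116.3300 payoff=0.0000 vs cont=15.6873 → 15.6873 [wait]  node(2,2) S=193.0072 payoff=0.0000 vs cont=2.8089 → 2.8089 [wait]  ⇒ S*(2)=-
t_1: node(1,0) S=90.3131 payoff=19.8069 vs cont=28.1938 → 28.1938 [wait]  node(1,1) S=149.8417 payoff=0.0000 vs cont=9.3845 → 9.3845 [wait]  ⇒ S*(1)=-
t_0: node(0,0) S=116.3300 payoff=0.0000 vs cont=18.8871 → 18.8871 [wait]  ⇒ S*(0)=-

price = 18.8871
boundary = - - - 54.4338 70.1148 54.4338
tree:
18.8871
28.1938 9.3845
40.5664 15.6873 2.8089
55.6862 25.5340 5.4568 0.0000
67.8602 40.0052 10.6006 0.0000 0.0000
77.3115 55.6862 20.5932 0.0000 0.0000 0.0000
84.6490 67.8602 40.0052 0.0000 0.0000 0.0000 0.0000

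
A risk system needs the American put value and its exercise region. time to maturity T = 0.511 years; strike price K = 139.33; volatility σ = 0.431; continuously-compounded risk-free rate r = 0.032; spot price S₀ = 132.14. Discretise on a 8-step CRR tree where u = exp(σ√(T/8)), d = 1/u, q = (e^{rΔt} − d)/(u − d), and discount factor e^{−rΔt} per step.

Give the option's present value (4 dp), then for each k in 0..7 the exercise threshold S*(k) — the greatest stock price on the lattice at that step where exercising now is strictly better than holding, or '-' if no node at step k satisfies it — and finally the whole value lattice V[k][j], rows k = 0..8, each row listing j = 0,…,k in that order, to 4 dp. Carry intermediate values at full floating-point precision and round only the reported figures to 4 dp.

Δt=0.06388, u=1.11508, d=0.89679, q=0.48217, disc=e^(-rΔt)=0.99796
k=8 terminal: V=max(K-S,0) → 84.0489 70.5929 53.8616 33.0577 7.1900 0.0000 0.0000 0.0000 0.0000
k=7: j=0 S=61.6430 intr=77.6870 cont=77.4025 V=77.6870[EX]; j=1 S=76.6476 intr=62.6824 cont=62.3979 V=62.6824[EX]; j=2 S=95.3044 intr=44.0256 cont=43.7411 V=44.0256[EX]; j=3 S=118.5024 intr=20.8276 cont=20.5431 V=20.8276[EX]; j=4 S=147.3471 intr=0.0000 cont=3.7156 V=3.7156[hold]; j=5 S=183.2128 intr=0.0000 cont=0.0000 V=0.0000[hold]; j=6 S=227.8086 intr=0.0000 cont=0.0000 V=0.0000[hold]; j=7 S=283.2595 intr=0.0000 cont=0.0000 V=0.0000[hold]  S*(7)=118.5024
k=6: j=0 S=68.7371 intr=70.5929 cont=70.3084 V=70.5929[EX]; j=1 S=85.4684 intr=53.8616 cont=53.5771 V=53.8616[EX]; j=2 S=106.2723 intr=33.0577 cont=32.7732 V=33.0577[EX]; j=3 S=132.1400 intr=7.1900 cont=12.5511 V=12.5511[hold]; j=4 S=164.3042 intr=0.0000 cont=1.9201 V=1.9201[hold]; j=5 S=204.2975 intr=0.0000 cont=0.0000 V=0.0000[hold]; j=6 S=254.0255 intr=0.0000 cont=0.0000 V=0.0000[hold]  S*(6)=106.2723
k=5: j=0 S=76.6476 intr=62.6824 cont=62.3979 V=62.6824[EX]; j=1 S=95.3044 intr=44.0256 cont=43.7411 V=44.0256[EX]; j=2 S=118.5024 intr=20.8276 cont=23.1228 V=23.1228[hold]; j=3 S=147.3471 intr=0.0000 cont=7.4100 V=7.4100[hold]; j=4 S=183.2128 intr=0.0000 cont=0.9923 V=0.9923[hold]; j=5 S=227.8086 intr=0.0000 cont=0.0000 V=0.0000[hold]  S*(5)=95.3044
k=4: j=0 S=85.4684 intr=53.8616 cont=53.5771 V=53.8616[EX]; j=1 S=106.2723 intr=33.0577 cont=33.8776 V=33.8776[hold]; j=2 S=132.1400 intr=7.1900 cont=15.5148 V=15.5148[hold]; j=3 S=164.3042 intr=0.0000 cont=4.3068 V=4.3068[hold]; j=4 S=204.2975 intr=0.0000 cont=0.5128 V=0.5128[hold]  S*(4)=85.4684
k=3: j=0 S=95.3044 intr=44.0256 cont=44.1357 V=44.1357[hold]; j=1 S=118.5024 intr=20.8276 cont=24.9726 V=24.9726[hold]; j=2 S=147.3471 intr=0.0000 cont=10.0900 V=10.0900[hold]; j=3 S=183.2128 intr=0.0000 cont=2.4724 V=2.4724[hold]  S*(3)=-
k=2: j=0 S=106.2723 intr=33.0577 cont=34.8246 V=34.8246[hold]; j=1 S=132.1400 intr=7.1900 cont=17.7603 V=17.7603[hold]; j=2 S=164.3042 intr=0.0000 cont=6.4039 V=6.4039[hold]  S*(2)=-
k=1: j=0 S=118.5024 intr=20.8276 cont=26.5424 V=26.5424[hold]; j=1 S=147.3471 intr=0.0000 cont=12.2596 V=12.2596[hold]  S*(1)=-
k=0: j=0 S=132.1400 intr=7.1900 cont=19.6156 V=19.6156[hold]  S*(0)=-

price = 19.6156
boundary = - - - - 85.4684 95.3044 106.2723 118.5024
tree:
19.6156
26.5424 12.2596
34.8246 17.7603 6.4039
44.1357 24.9726 10.0900 2.4724
53.8616 33.8776 15.5148 4.3068 0.5128
62.6824 44.0256 23.1228 7.4100 0.9923 0.0000
70.5929 53.8616 33.0577 12.5511 1.9201 0.0000 0.0000
77.6870 62.6824 44.0256 20.8276 3.7156 0.0000 0.0000 0.0000
84.0489 70.5929 53.8616 33.0577 7.1900 0.0000 0.0000 0.0000 0.0000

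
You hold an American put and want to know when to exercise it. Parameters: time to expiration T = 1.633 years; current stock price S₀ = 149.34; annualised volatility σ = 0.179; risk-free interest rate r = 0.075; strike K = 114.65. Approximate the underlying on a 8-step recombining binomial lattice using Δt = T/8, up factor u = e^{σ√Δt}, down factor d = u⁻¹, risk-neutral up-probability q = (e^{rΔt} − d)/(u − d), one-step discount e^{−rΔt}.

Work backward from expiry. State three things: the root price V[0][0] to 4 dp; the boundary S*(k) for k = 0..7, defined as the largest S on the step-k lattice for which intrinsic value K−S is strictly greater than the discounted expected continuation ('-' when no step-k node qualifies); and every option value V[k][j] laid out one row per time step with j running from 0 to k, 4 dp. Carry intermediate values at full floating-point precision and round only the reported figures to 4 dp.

price = 0.6469
boundary = - - - - - 99.6698 91.9266 99.6698
tree:
0.6469
1.2744 0.2006
2.4613 0.4315 0.0354
4.6407 0.9169 0.0845 0.0000
8.4942 1.9177 0.2019 0.0000 0.0000
14.9802 3.9295 0.4826 0.0000 0.0000 0.0000
22.7234 7.8294 1.1531 0.0000 0.0000 0.0000 0.0000
29.8651 14.9802 2.7555 0.0000 0.0000 0.0000 0.0000 0.0000
36.4519 22.7234 6.5847 0.0000 0.0000 0.0000 0.0000 0.0000 0.0000

params: Δt=0.20413 u=1.08423 d=0.92231 q=0.57507 e^(-rΔt)=0.98481
t_8 payoffs: 36.4519 22.7234 6.5847 0.0000 0.0000 0.0000 0.0000 0.0000 0.0000
t_7: node(7,0) S=84.7849 payoff=29.8651 vs cont=28.1232 → 29.8651 [stop]  node(7,1) S=99.6698 payoff=14.9802 vs cont=13.2383 → 14.9802 [stop]  node(7,2) S=117.1679 payoff=0.0000 vs cont=2.7555 → 2.7555 [wait]  node(7,3) S=137.7380 payoff=0.0000 vs cont=0.0000 → 0.0000 [wait]  node(7,4) S=161.9193 payoff=0.0000 vs cont=0.0000 → 0.0000 [wait]  node(7,5) S=190.3460 payoff=0.0000 vs cont=0.0000 → 0.0000 [wait]  node(7,6) S=223.7632 payoff=0.0000 vs cont=0.0000 → 0.0000 [wait]  node(7,7) S=263.0472 payoff=0.0000 vs cont=0.0000 → 0.0000 [wait]  ⇒ S*(7)=99.6698
t_6: node(6,0) S=91.9266 payoff=22.7234 vs cont=20.9816 → 22.7234 [stop]  node(6,1) S=108.0653 payoff=6.5847 vs cont=7.8294 → 7.8294 [wait]  node(6,2) S=127.0373 payoff=0.0000 vs cont=1.1531 → 1.1531 [wait]  node(6,3) S=149.3400 payoff=0.0000 vs cont=0.0000 → 0.0000 [wait]  node(6,4) S=175.5582 payoff=0.0000 vs cont=0.0000 → 0.0000 [wait]  node(6,5) S=206.3793 payoff=0.0000 vs cont=0.0000 → 0.0000 [wait]  node(6,6) S=242.6114 payoff=0.0000 vs cont=0.0000 → 0.0000 [wait]  ⇒ S*(6)=91.9266
t_5: node(5,0) S=99.6698 payoff=14.9802 vs cont=13.9432 → 14.9802 [stop]  node(5,1) S=117.1679 payoff=0.0000 vs cont=3.9295 → 3.9295 [wait]  node(5,2) S=137.7380 payoff=0.0000 vs cont=0.4826 → 0.4826 [wait]  node(5,3) S=161.9193 payoff=0.0000 vs cont=0.0000 → 0.0000 [wait]  node(5,4) S=190.3460 payoff=0.0000 vs cont=0.0000 → 0.0000 [wait]  node(5,5) S=223.7632 payoff=0.0000 vs cont=0.0000 → 0.0000 [wait]  ⇒ S*(5)=99.6698
t_4: node(4,0) S=108.0653 payoff=6.5847 vs cont=8.4942 → 8.4942 [wait]  node(4,1) S=127.0373 payoff=0.0000 vs cont=1.9177 → 1.9177 [wait]  node(4,2) S=149.3400 payoff=0.0000 vs cont=0.2019 → 0.2019 [wait]  node(4,3) S=175.5582 payoff=0.0000 vs cont=0.0000 → 0.0000 [wait]  node(4,4) S=206.3793 payoff=0.0000 vs cont=0.0000 → 0.0000 [wait]  ⇒ S*(4)=-
t_3: node(3,0) S=117.1679 payoff=0.0000 vs cont=4.6407 → 4.6407 [wait]  node(3,1) S=137.7380 payoff=0.0000 vs cont=0.9169 → 0.9169 [wait]  node(3,2) S=161.9193 payoff=0.0000 vs cont=0.0845 → 0.0845 [wait]  node(3,3) S=190.3460 payoff=0.0000 vs cont=0.0000 → 0.0000 [wait]  ⇒ S*(3)=-
t_2: node(2,0) S=127.0373 payoff=0.0000 vs cont=2.4613 → 2.4613 [wait]  node(2,1) S=149.3400 payoff=0.0000 vs cont=0.4315 → 0.4315 [wait]  node(2,2) S=175.5582 payoff=0.0000 vs cont=0.0354 → 0.0354 [wait]  ⇒ S*(2)=-
t_1: node(1,0) S=137.7380 payoff=0.0000 vs cont=1.2744 → 1.2744 [wait]  node(1,1) S=161.9193 payoff=0.0000 vs cont=0.2006 → 0.2006 [wait]  ⇒ S*(1)=-
t_0: node(0,0) S=149.3400 payoff=0.0000 vs cont=0.6469 → 0.6469 [wait]  ⇒ S*(0)=-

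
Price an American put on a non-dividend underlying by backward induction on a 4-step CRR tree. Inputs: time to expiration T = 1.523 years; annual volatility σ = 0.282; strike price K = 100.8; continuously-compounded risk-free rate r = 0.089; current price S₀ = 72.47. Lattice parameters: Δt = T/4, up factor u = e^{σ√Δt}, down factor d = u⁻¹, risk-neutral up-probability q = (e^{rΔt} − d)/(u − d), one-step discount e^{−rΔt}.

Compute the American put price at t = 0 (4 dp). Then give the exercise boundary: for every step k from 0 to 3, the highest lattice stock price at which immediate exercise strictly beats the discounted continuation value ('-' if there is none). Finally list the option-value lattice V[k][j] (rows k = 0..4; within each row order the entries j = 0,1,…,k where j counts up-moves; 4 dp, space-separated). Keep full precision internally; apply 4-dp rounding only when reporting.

Δt=0.38075  u=1.19007  d=0.84029  q=0.55515  discount=0.96668
step 4 (expiry): payoffs max(K−S,0) = 64.6694 49.6298 28.3300 0.0000 0.0000
step 3: (k=3,j=0): S=42.9978, (K−S)⁺=57.8022, hold=54.4436 ⇒ V=57.8022 exercise | (k=3,j=1): S=60.8958, (K−S)⁺=39.9042, hold=36.5456 ⇒ V=39.9042 exercise | (k=3,j=2): S=86.2440, (K−S)⁺=14.5560, hold=12.1827 ⇒ V=14.5560 exercise | (k=3,j=3): S=122.1435, (K−S)⁺=0.0000, hold=0.0000 ⇒ V=0.0000 continue  boundary S*=86.2440
step 2: (k=2,j=0): S=51.1702, (K−S)⁺=49.6298, hold=46.2713 ⇒ V=49.6298 exercise | (k=2,j=1): S=72.4700, (K−S)⁺=28.3300, hold=24.9714 ⇒ V=28.3300 exercise | (k=2,j=2): S=102.6360, (K−S)⁺=0.0000, hold=6.2595 ⇒ V=6.2595 continue  boundary S*=72.4700
step 1: (k=1,j=0): S=60.8958, (K−S)⁺=39.9042, hold=36.5456 ⇒ V=39.9042 exercise | (k=1,j=1): S=86.2440, (K−S)⁺=14.5560, hold=15.5419 ⇒ V=15.5419 continue  boundary S*=60.8958
step 0: (k=0,j=0): S=72.4700, (K−S)⁺=28.3300, hold=25.5005 ⇒ V=28.3300 exercise  boundary S*=72.4700

price = 28.3300
boundary = 72.4700 60.8958 72.4700 86.2440
tree:
28.3300
39.9042 15.5419
49.6298 28.3300 6.2595
57.8022 39.9042 14.5560 0.0000
64.6694 49.6298 28.3300 0.0000 0.0000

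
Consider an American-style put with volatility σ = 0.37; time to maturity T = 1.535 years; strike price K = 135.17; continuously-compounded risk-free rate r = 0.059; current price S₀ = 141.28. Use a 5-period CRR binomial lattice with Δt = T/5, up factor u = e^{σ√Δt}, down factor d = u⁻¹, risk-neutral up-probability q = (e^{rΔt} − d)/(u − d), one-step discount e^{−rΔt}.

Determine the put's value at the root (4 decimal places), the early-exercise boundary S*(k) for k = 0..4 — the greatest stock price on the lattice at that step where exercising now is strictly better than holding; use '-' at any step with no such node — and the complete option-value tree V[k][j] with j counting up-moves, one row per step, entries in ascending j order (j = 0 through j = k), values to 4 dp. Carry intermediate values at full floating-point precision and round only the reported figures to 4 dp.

price = 18.1507
boundary = - - - 76.3799 93.7590
tree:
18.1507
28.0000 8.7022
41.5871 15.0758 2.4753
58.7901 25.4505 4.9735 0.0000
72.9478 41.4110 9.9928 0.0000 0.0000
84.4813 58.7901 20.0776 0.0000 0.0000 0.0000

params: Δt=0.30700 u=1.22753 d=0.81464 q=0.49319 e^(-rΔt)=0.98205
t_5 payoffs: 84.4813 58.7901 20.0776 0.0000 0.0000 0.0000
t_4: node(4,0) S=62.2222 payoff=72.9478 vs cont=70.5215 → 72.9478 [stop]  node(4,1) S=93.7590 payoff=41.4110 vs cont=38.9847 → 41.4110 [stop]  node(4,2) S=141.2800 payoff=0.0000 vs cont=9.9928 → 9.9928 [wait]  node(4,3) S=212.8866 payoff=0.0000 vs cont=0.0000 → 0.0000 [wait]  node(4,4) S=320.7865 payoff=0.0000 vs cont=0.0000 → 0.0000 [wait]  ⇒ S*(4)=93.7590
t_3: node(3,0) S=76.3799 payoff=58.7901 vs cont=56.3638 → 58.7901 [stop]  node(3,1) S=115.0924 payoff=20.0776 vs cont=25.4505 → 25.4505 [wait]  node(3,2) S=173.4261 payoff=0.0000 vs cont=4.9735 → 4.9735 [wait]  node(3,3) S=261.3258 payoff=0.0000 vs cont=0.0000 → 0.0000 [wait]  ⇒ S*(3)=76.3799
t_2: node(2,0) S=93.7590 payoff=41.4110 vs cont=41.5871 → 41.5871 [wait]  node(2,1) S=141.2800 payoff=0.0000 vs cont=15.0758 → 15.0758 [wait]  node(2,2) S=212.8866 payoff=0.0000 vs cont=2.4753 → 2.4753 [wait]  ⇒ S*(2)=-
t_1: node(1,0) S=115.0924 payoff=20.0776 vs cont=28.0000 → 28.0000 [wait]  node(1,1) S=173.4261 payoff=0.0000 vs cont=8.7022 → 8.7022 [wait]  ⇒ S*(1)=-
t_0: node(0,0) S=141.2800 payoff=0.0000 vs cont=18.1507 → 18.1507 [wait]  ⇒ S*(0)=-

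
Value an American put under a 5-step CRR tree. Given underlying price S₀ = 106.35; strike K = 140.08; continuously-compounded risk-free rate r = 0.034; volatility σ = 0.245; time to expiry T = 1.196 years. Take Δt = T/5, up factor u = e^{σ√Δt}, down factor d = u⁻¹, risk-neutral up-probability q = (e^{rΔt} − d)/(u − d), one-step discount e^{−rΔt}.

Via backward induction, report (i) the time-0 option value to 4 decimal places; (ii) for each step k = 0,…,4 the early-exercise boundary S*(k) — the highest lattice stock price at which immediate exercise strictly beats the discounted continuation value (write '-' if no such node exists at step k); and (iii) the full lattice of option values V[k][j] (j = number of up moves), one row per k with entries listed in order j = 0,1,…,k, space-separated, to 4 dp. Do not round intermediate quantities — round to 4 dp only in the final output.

Δt=0.23920  u=1.12730  d=0.88708  q=0.50407  discount=0.99190
step 5 (expiry): payoffs max(K−S,0) = 81.6627 65.8431 45.7395 20.1917 0.0000 0.0000
step 4: (k=4,j=0): S=65.8538, (K−S)⁺=74.2262, hold=73.0916 ⇒ V=74.2262 exercise | (k=4,j=1): S=83.6872, (K−S)⁺=56.3928, hold=55.2582 ⇒ V=56.3928 exercise | (k=4,j=2): S=106.3500, (K−S)⁺=33.7300, hold=32.5954 ⇒ V=33.7300 exercise | (k=4,j=3): S=135.1500, (K−S)⁺=4.9300, hold=9.9325 ⇒ V=9.9325 continue | (k=4,j=4): S=171.7491, (K−S)⁺=0.0000, hold=0.0000 ⇒ V=0.0000 continue  boundary S*=106.3500
step 3: (k=3,j=0): S=74.2369, (K−S)⁺=65.8431, hold=64.7085 ⇒ V=65.8431 exercise | (k=3,j=1): S=94.3405, (K−S)⁺=45.7395, hold=44.6049 ⇒ V=45.7395 exercise | (k=3,j=2): S=119.8883, (K−S)⁺=20.1917, hold=21.5583 ⇒ V=21.5583 continue | (k=3,j=3): S=152.3545, (K−S)⁺=0.0000, hold=4.8859 ⇒ V=4.8859 continue  boundary S*=94.3405
step 2: (k=2,j=0): S=83.6872, (K−S)⁺=56.3928, hold=55.2582 ⇒ V=56.3928 exercise | (k=2,j=1): S=106.3500, (K−S)⁺=33.7300, hold=33.2787 ⇒ V=33.7300 exercise | (k=2,j=2): S=135.1500, (K−S)⁺=4.9300, hold=13.0476 ⇒ V=13.0476 continue  boundary S*=106.3500
step 1: (k=1,j=0): S=94.3405, (K−S)⁺=45.7395, hold=44.6049 ⇒ V=45.7395 exercise | (k=1,j=1): S=119.8883, (K−S)⁺=20.1917, hold=23.1158 ⇒ V=23.1158 continue  boundary S*=94.3405
step 0: (k=0,j=0): S=106.3500, (K−S)⁺=33.7300, hold=34.0574 ⇒ V=34.0574 continue  boundary S*=-

price = 34.0574
boundary = - 94.3405 106.3500 94.3405 106.3500
tree:
34.0574
45.7395 23.1158
56.3928 33.7300 13.0476
65.8431 45.7395 21.5583 4.8859
74.2262 56.3928 33.7300 9.9325 0.0000
81.6627 65.8431 45.7395 20.1917 0.0000 0.0000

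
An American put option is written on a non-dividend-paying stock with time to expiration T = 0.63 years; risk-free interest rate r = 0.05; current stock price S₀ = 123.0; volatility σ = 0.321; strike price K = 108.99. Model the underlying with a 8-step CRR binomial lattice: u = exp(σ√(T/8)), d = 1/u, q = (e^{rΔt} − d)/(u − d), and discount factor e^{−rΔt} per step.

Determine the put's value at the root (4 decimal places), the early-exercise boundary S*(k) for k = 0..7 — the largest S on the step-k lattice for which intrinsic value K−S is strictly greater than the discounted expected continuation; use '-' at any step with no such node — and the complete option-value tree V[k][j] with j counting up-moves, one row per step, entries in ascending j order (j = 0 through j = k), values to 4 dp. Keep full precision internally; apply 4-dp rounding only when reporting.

Δt=0.07875  u=1.09426  d=0.91386  q=0.49936  discount=0.99607
step 8 (expiry): payoffs max(K−S,0) = 49.1580 37.3465 23.2034 6.2683 0.0000 0.0000 0.0000 0.0000 0.0000
step 7: (k=7,j=0): S=65.4719, (K−S)⁺=43.5181, hold=43.0898 ⇒ V=43.5181 exercise | (k=7,j=1): S=78.3967, (K−S)⁺=30.5933, hold=30.1650 ⇒ V=30.5933 exercise | (k=7,j=2): S=93.8730, (K−S)⁺=15.1170, hold=14.6887 ⇒ V=15.1170 exercise | (k=7,j=3): S=112.4045, (K−S)⁺=0.0000, hold=3.1258 ⇒ V=3.1258 continue | (k=7,j=4): S=134.5943, (K−S)⁺=0.0000, hold=0.0000 ⇒ V=0.0000 continue | (k=7,j=5): S=161.1645, (K−S)⁺=0.0000, hold=0.0000 ⇒ V=0.0000 continue | (k=7,j=6): S=192.9800, (K−S)⁺=0.0000, hold=0.0000 ⇒ V=0.0000 continue | (k=7,j=7): S=231.0761, (K−S)⁺=0.0000, hold=0.0000 ⇒ V=0.0000 continue  boundary S*=93.8730
step 6: (k=6,j=0): S=71.6435, (K−S)⁺=37.3465, hold=36.9182 ⇒ V=37.3465 exercise | (k=6,j=1): S=85.7866, (K−S)⁺=23.2034, hold=22.7751 ⇒ V=23.2034 exercise | (k=6,j=2): S=102.7217, (K−S)⁺=6.2683, hold=9.0931 ⇒ V=9.0931 continue | (k=6,j=3): S=123.0000, (K−S)⁺=0.0000, hold=1.5587 ⇒ V=1.5587 continue | (k=6,j=4): S=147.2814, (K−S)⁺=0.0000, hold=0.0000 ⇒ V=0.0000 continue | (k=6,j=5): S=176.3562, (K−S)⁺=0.0000, hold=0.0000 ⇒ V=0.0000 continue | (k=6,j=6): S=211.1707, (K−S)⁺=0.0000, hold=0.0000 ⇒ V=0.0000 continue  boundary S*=85.7866
step 5: (k=5,j=0): S=78.3967, (K−S)⁺=30.5933, hold=30.1650 ⇒ V=30.5933 exercise | (k=5,j=1): S=93.8730, (K−S)⁺=15.1170, hold=16.0937 ⇒ V=16.0937 continue | (k=5,j=2): S=112.4045, (K−S)⁺=0.0000, hold=5.3098 ⇒ V=5.3098 continue | (k=5,j=3): S=134.5943, (K−S)⁺=0.0000, hold=0.7773 ⇒ V=0.7773 continue | (k=5,j=4): S=161.1645, (K−S)⁺=0.0000, hold=0.0000 ⇒ V=0.0000 continue | (k=5,j=5): S=192.9800, (K−S)⁺=0.0000, hold=0.0000 ⇒ V=0.0000 continue  boundary S*=78.3967
step 4: (k=4,j=0): S=85.7866, (K−S)⁺=23.2034, hold=23.2610 ⇒ V=23.2610 continue | (k=4,j=1): S=102.7217, (K−S)⁺=6.2683, hold=10.6665 ⇒ V=10.6665 continue | (k=4,j=2): S=123.0000, (K−S)⁺=0.0000, hold=3.0344 ⇒ V=3.0344 continue | (k=4,j=3): S=147.2814, (K−S)⁺=0.0000, hold=0.3876 ⇒ V=0.3876 continue | (k=4,j=4): S=176.3562, (K−S)⁺=0.0000, hold=0.0000 ⇒ V=0.0000 continue  boundary S*=-
step 3: (k=3,j=0): S=93.8730, (K−S)⁺=15.1170, hold=16.9051 ⇒ V=16.9051 continue | (k=3,j=1): S=112.4045, (K−S)⁺=0.0000, hold=6.8284 ⇒ V=6.8284 continue | (k=3,j=2): S=134.5943, (K−S)⁺=0.0000, hold=1.7060 ⇒ V=1.7060 continue | (k=3,j=3): S=161.1645, (K−S)⁺=0.0000, hold=0.1933 ⇒ V=0.1933 continue  boundary S*=-
step 2: (k=2,j=0): S=102.7217, (K−S)⁺=6.2683, hold=11.8265 ⇒ V=11.8265 continue | (k=2,j=1): S=123.0000, (K−S)⁺=0.0000, hold=4.2537 ⇒ V=4.2537 continue | (k=2,j=2): S=147.2814, (K−S)⁺=0.0000, hold=0.9469 ⇒ V=0.9469 continue  boundary S*=-
step 1: (k=1,j=0): S=112.4045, (K−S)⁺=0.0000, hold=8.0133 ⇒ V=8.0133 continue | (k=1,j=1): S=134.5943, (K−S)⁺=0.0000, hold=2.5921 ⇒ V=2.5921 continue  boundary S*=-
step 0: (k=0,j=0): S=123.0000, (K−S)⁺=0.0000, hold=5.2853 ⇒ V=5.2853 continue  boundary S*=-

price = 5.2853
boundary = - - - - - 78.3967 85.7866 93.8730
tree:
5.2853
8.0133 2.5921
11.8265 4.2537 0.9469
16.9051 6.8284 1.7060 0.1933
23.2610 10.6665 3.0344 0.3876 0.0000
30.5933 16.0937 5.3098 0.7773 0.0000 0.0000
37.3465 23.2034 9.0931 1.5587 0.0000 0.0000 0.0000
43.5181 30.5933 15.1170 3.1258 0.0000 0.0000 0.0000 0.0000
49.1580 37.3465 23.2034 6.2683 0.0000 0.0000 0.0000 0.0000 0.0000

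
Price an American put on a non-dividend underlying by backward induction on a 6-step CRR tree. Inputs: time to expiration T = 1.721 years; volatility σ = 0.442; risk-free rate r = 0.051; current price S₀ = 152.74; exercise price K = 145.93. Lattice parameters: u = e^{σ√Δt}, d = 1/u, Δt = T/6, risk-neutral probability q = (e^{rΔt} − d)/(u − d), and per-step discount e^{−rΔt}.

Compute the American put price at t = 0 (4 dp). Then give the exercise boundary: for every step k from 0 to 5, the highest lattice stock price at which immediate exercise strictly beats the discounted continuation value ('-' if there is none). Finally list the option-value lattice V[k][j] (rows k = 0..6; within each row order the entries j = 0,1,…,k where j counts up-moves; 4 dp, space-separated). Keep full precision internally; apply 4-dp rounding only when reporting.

Δt=0.28683, u=1.26709, d=0.78921, q=0.47193, disc=e^(-rΔt)=0.98548
k=6 terminal: V=max(K-S,0) → 109.0227 86.6749 50.7952 0.0000 0.0000 0.0000 0.0000
k=5: j=0 S=46.7648 intr=99.1652 cont=97.0460 V=99.1652[EX]; j=1 S=75.0815 intr=70.8485 cont=68.7293 V=70.8485[EX]; j=2 S=120.5441 intr=25.3859 cont=26.4338 V=26.4338[hold]; j=3 S=193.5350 intr=0.0000 cont=0.0000 V=0.0000[hold]; j=4 S=310.7226 intr=0.0000 cont=0.0000 V=0.0000[hold]; j=5 S=498.8687 intr=0.0000 cont=0.0000 V=0.0000[hold]  S*(5)=75.0815
k=4: j=0 S=59.2551 intr=86.6749 cont=84.5557 V=86.6749[EX]; j=1 S=95.1348 intr=50.7952 cont=49.1634 V=50.7952[EX]; j=2 S=152.7400 intr=0.0000 cont=13.7562 V=13.7562[hold]; j=3 S=245.2258 intr=0.0000 cont=0.0000 V=0.0000[hold]; j=4 S=393.7128 intr=0.0000 cont=0.0000 V=0.0000[hold]  S*(4)=95.1348
k=3: j=0 S=75.0815 intr=70.8485 cont=68.7293 V=70.8485[EX]; j=1 S=120.5441 intr=25.3859 cont=32.8315 V=32.8315[hold]; j=2 S=193.5350 intr=0.0000 cont=7.1587 V=7.1587[hold]; j=3 S=310.7226 intr=0.0000 cont=0.0000 V=0.0000[hold]  S*(3)=75.0815
k=2: j=0 S=95.1348 intr=50.7952 cont=52.1388 V=52.1388[hold]; j=1 S=152.7400 intr=0.0000 cont=20.4149 V=20.4149[hold]; j=2 S=245.2258 intr=0.0000 cont=3.7254 V=3.7254[hold]  S*(2)=-
k=1: j=0 S=120.5441 intr=25.3859 cont=36.6276 V=36.6276[hold]; j=1 S=193.5350 intr=0.0000 cont=12.3565 V=12.3565[hold]  S*(1)=-
k=0: j=0 S=152.7400 intr=0.0000 cont=24.8077 V=24.8077[hold]  S*(0)=-

price = 24.8077
boundary = - - - 75.0815 95.1348 75.0815
tree:
24.8077
36.6276 12.3565
52.1388 20.4149 3.7254
70.8485 32.8315 7.1587 0.0000
86.6749 50.7952 13.7562 0.0000 0.0000
99.1652 70.8485 26.4338 0.0000 0.0000 0.0000
109.0227 86.6749 50.7952 0.0000 0.0000 0.0000 0.0000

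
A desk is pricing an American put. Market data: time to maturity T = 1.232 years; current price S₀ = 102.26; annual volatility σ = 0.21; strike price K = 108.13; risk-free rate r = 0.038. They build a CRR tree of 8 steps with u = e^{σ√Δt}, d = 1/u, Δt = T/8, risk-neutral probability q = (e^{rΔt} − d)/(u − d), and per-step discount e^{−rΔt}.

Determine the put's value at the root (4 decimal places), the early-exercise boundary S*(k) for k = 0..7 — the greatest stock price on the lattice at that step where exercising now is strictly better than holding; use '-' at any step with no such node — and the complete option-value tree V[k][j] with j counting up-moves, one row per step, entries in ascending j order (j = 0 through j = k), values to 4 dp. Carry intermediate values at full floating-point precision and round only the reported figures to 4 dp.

price = 10.9805
boundary = - - 86.7212 79.8611 86.7212 79.8611 86.7212 94.1707
tree:
10.9805
15.5869 6.7672
21.4088 10.2814 3.5346
28.2689 15.1225 5.8390 1.4045
34.5864 21.4088 9.3744 2.5758 0.3173
40.4041 28.2689 14.5112 4.6432 0.6581 0.0000
45.7616 34.5864 21.4088 8.1802 1.3648 0.0000 0.0000
50.6953 40.4041 28.2689 13.9593 2.8305 0.0000 0.0000 0.0000
55.2387 45.7616 34.5864 21.4088 5.8700 0.0000 0.0000 0.0000 0.0000

Δt=0.15400  u=1.08590  d=0.92089  q=0.51498  discount=0.99417
step 8 (expiry): payoffs max(K−S,0) = 55.2387 45.7616 34.5864 21.4088 5.8700 0.0000 0.0000 0.0000 0.0000
step 7: (k=7,j=0): S=57.4347, (K−S)⁺=50.6953, hold=50.0644 ⇒ V=50.6953 exercise | (k=7,j=1): S=67.7259, (K−S)⁺=40.4041, hold=39.7732 ⇒ V=40.4041 exercise | (k=7,j=2): S=79.8611, (K−S)⁺=28.2689, hold=27.6380 ⇒ V=28.2689 exercise | (k=7,j=3): S=94.1707, (K−S)⁺=13.9593, hold=13.3284 ⇒ V=13.9593 exercise | (k=7,j=4): S=111.0442, (K−S)⁺=0.0000, hold=2.8305 ⇒ V=2.8305 continue | (k=7,j=5): S=130.9412, (K−S)⁺=0.0000, hold=0.0000 ⇒ V=0.0000 continue | (k=7,j=6): S=154.4034, (K−S)⁺=0.0000, hold=0.0000 ⇒ V=0.0000 continue | (k=7,j=7): S=182.0695, (K−S)⁺=0.0000, hold=0.0000 ⇒ V=0.0000 continue  boundary S*=94.1707
step 6: (k=6,j=0): S=62.3684, (K−S)⁺=45.7616, hold=45.1307 ⇒ V=45.7616 exercise | (k=6,j=1): S=73.5436, (K−S)⁺=34.5864, hold=33.9554 ⇒ V=34.5864 exercise | (k=6,j=2): S=86.7212, (K−S)⁺=21.4088, hold=20.7778 ⇒ V=21.4088 exercise | (k=6,j=3): S=102.2600, (K−S)⁺=5.8700, hold=8.1802 ⇒ V=8.1802 continue | (k=6,j=4): S=120.5830, (K−S)⁺=0.0000, hold=1.3648 ⇒ V=1.3648 continue | (k=6,j=5): S=142.1892, (K−S)⁺=0.0000, hold=0.0000 ⇒ V=0.0000 continue | (k=6,j=6): S=167.6667, (K−S)⁺=0.0000, hold=0.0000 ⇒ V=0.0000 continue  boundary S*=86.7212
step 5: (k=5,j=0): S=67.7259, (K−S)⁺=40.4041, hold=39.7732 ⇒ V=40.4041 exercise | (k=5,j=1): S=79.8611, (K−S)⁺=28.2689, hold=27.6380 ⇒ V=28.2689 exercise | (k=5,j=2): S=94.1707, (K−S)⁺=13.9593, hold=14.5112 ⇒ V=14.5112 continue | (k=5,j=3): S=111.0442, (K−S)⁺=0.0000, hold=4.6432 ⇒ V=4.6432 continue | (k=5,j=4): S=130.9412, (K−S)⁺=0.0000, hold=0.6581 ⇒ V=0.6581 continue | (k=5,j=5): S=154.4034, (K−S)⁺=0.0000, hold=0.0000 ⇒ V=0.0000 continue  boundary S*=79.8611
step 4: (k=4,j=0): S=73.5436, (K−S)⁺=34.5864, hold=33.9554 ⇒ V=34.5864 exercise | (k=4,j=1): S=86.7212, (K−S)⁺=21.4088, hold=21.0604 ⇒ V=21.4088 exercise | (k=4,j=2): S=102.2600, (K−S)⁺=5.8700, hold=9.3744 ⇒ V=9.3744 continue | (k=4,j=3): S=120.5830, (K−S)⁺=0.0000, hold=2.5758 ⇒ V=2.5758 continue | (k=4,j=4): S=142.1892, (K−S)⁺=0.0000, hold=0.3173 ⇒ V=0.3173 continue  boundary S*=86.7212
step 3: (k=3,j=0): S=79.8611, (K−S)⁺=28.2689, hold=27.6380 ⇒ V=28.2689 exercise | (k=3,j=1): S=94.1707, (K−S)⁺=13.9593, hold=15.1225 ⇒ V=15.1225 continue | (k=3,j=2): S=111.0442, (K−S)⁺=0.0000, hold=5.8390 ⇒ V=5.8390 continue | (k=3,j=3): S=130.9412, (K−S)⁺=0.0000, hold=1.4045 ⇒ V=1.4045 continue  boundary S*=79.8611
step 2: (k=2,j=0): S=86.7212, (K−S)⁺=21.4088, hold=21.3734 ⇒ V=21.4088 exercise | (k=2,j=1): S=102.2600, (K−S)⁺=5.8700, hold=10.2814 ⇒ V=10.2814 continue | (k=2,j=2): S=120.5830, (K−S)⁺=0.0000, hold=3.5346 ⇒ V=3.5346 continue  boundary S*=86.7212
step 1: (k=1,j=0): S=94.1707, (K−S)⁺=13.9593, hold=15.5869 ⇒ V=15.5869 continue | (k=1,j=1): S=111.0442, (K−S)⁺=0.0000, hold=6.7672 ⇒ V=6.7672 continue  boundary S*=-
step 0: (k=0,j=0): S=102.2600, (K−S)⁺=5.8700, hold=10.9805 ⇒ V=10.9805 continue  boundary S*=-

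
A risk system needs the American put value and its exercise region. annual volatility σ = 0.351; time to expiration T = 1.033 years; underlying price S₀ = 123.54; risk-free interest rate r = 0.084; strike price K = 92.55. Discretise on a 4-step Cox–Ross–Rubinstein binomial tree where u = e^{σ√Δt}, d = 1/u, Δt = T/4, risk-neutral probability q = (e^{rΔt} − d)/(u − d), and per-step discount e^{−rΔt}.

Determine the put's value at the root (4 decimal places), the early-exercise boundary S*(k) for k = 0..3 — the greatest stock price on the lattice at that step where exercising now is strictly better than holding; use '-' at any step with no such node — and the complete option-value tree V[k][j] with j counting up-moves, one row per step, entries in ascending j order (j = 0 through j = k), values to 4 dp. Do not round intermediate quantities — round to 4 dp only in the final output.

price = 3.1129
boundary = - - - 72.3451
tree:
3.1129
5.8943 0.6430
11.0094 1.3596 0.0000
20.2049 2.8746 0.0000 0.0000
32.0238 6.0780 0.0000 0.0000 0.0000

Δt=0.25825  u=1.19527  d=0.83663  q=0.51667  discount=0.97854
step 4 (expiry): payoffs max(K−S,0) = 32.0238 6.0780 0.0000 0.0000 0.0000
step 3: (k=3,j=0): S=72.3451, (K−S)⁺=20.2049, hold=18.2188 ⇒ V=20.2049 exercise | (k=3,j=1): S=103.3574, (K−S)⁺=0.0000, hold=2.8746 ⇒ V=2.8746 continue | (k=3,j=2): S=147.6637, (K−S)⁺=0.0000, hold=0.0000 ⇒ V=0.0000 continue | (k=3,j=3): S=210.9628, (K−S)⁺=0.0000, hold=0.0000 ⇒ V=0.0000 continue  boundary S*=72.3451
step 2: (k=2,j=0): S=86.4720, (K−S)⁺=6.0780, hold=11.0094 ⇒ V=11.0094 continue | (k=2,j=1): S=123.5400, (K−S)⁺=0.0000, hold=1.3596 ⇒ V=1.3596 continue | (k=2,j=2): S=176.4980, (K−S)⁺=0.0000, hold=0.0000 ⇒ V=0.0000 continue  boundary S*=-
step 1: (k=1,j=0): S=103.3574, (K−S)⁺=0.0000, hold=5.8943 ⇒ V=5.8943 continue | (k=1,j=1): S=147.6637, (K−S)⁺=0.0000, hold=0.6430 ⇒ V=0.6430 continue  boundary S*=-
step 0: (k=0,j=0): S=123.5400, (K−S)⁺=0.0000, hold=3.1129 ⇒ V=3.1129 continue  boundary S*=-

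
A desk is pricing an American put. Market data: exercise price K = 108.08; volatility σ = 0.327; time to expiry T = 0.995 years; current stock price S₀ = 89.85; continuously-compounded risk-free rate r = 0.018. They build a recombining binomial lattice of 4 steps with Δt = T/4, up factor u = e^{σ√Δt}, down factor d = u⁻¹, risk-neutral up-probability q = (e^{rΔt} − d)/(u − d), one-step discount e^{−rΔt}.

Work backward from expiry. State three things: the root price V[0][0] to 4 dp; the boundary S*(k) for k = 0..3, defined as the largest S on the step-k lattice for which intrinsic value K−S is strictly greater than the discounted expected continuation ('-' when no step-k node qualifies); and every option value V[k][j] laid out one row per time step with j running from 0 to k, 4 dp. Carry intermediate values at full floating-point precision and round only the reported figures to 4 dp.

price = 23.4691
boundary = - - 64.8424 76.3288
tree:
23.4691
32.6487 13.4647
43.2376 21.1614 5.0176
52.9954 31.7512 9.5640 0.0000
61.2849 43.2376 18.2300 0.0000 0.0000

Δt=0.24875  u=1.17714  d=0.84951  q=0.47301  discount=0.99553
step 4 (expiry): payoffs max(K−S,0) = 61.2849 43.2376 18.2300 0.0000 0.0000
step 3: (k=3,j=0): S=55.0846, (K−S)⁺=52.9954, hold=52.5126 ⇒ V=52.9954 exercise | (k=3,j=1): S=76.3288, (K−S)⁺=31.7512, hold=31.2683 ⇒ V=31.7512 exercise | (k=3,j=2): S=105.7663, (K−S)⁺=2.3137, hold=9.5640 ⇒ V=9.5640 continue | (k=3,j=3): S=146.5569, (K−S)⁺=0.0000, hold=0.0000 ⇒ V=0.0000 continue  boundary S*=76.3288
step 2: (k=2,j=0): S=64.8424, (K−S)⁺=43.2376, hold=42.7547 ⇒ V=43.2376 exercise | (k=2,j=1): S=89.8500, (K−S)⁺=18.2300, hold=21.1614 ⇒ V=21.1614 continue | (k=2,j=2): S=124.5022, (K−S)⁺=0.0000, hold=5.0176 ⇒ V=5.0176 continue  boundary S*=64.8424
step 1: (k=1,j=0): S=76.3288, (K−S)⁺=31.7512, hold=32.6487 ⇒ V=32.6487 continue | (k=1,j=1): S=105.7663, (K−S)⁺=2.3137, hold=13.4647 ⇒ V=13.4647 continue  boundary S*=-
step 0: (k=0,j=0): S=89.8500, (K−S)⁺=18.2300, hold=23.4691 ⇒ V=23.4691 continue  boundary S*=-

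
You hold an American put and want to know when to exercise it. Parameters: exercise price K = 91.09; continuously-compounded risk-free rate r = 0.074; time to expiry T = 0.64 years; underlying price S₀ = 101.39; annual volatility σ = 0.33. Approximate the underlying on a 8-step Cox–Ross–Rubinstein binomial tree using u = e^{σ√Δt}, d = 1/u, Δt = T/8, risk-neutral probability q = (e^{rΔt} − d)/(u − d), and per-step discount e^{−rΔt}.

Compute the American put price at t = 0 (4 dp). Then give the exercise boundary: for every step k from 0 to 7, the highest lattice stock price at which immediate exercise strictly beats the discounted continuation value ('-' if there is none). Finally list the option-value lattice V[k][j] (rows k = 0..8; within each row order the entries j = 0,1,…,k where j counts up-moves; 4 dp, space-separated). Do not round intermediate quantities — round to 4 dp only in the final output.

price = 4.7065
boundary = - - - - 69.7992 63.5790 69.7992 76.6278
tree:
4.7065
7.1954 2.3552
10.6953 3.8957 0.8934
15.3823 6.2889 1.6276 0.1941
21.2908 9.8496 2.9199 0.3972 0.0000
27.5110 14.8454 5.1347 0.8128 0.0000 0.0000
33.1768 21.2908 8.7874 1.6632 0.0000 0.0000 0.0000
38.3377 27.5110 14.4622 3.4037 0.0000 0.0000 0.0000 0.0000
43.0387 33.1768 21.2908 6.9655 0.0000 0.0000 0.0000 0.0000 0.0000

params: Δt=0.08000 u=1.09783 d=0.91089 q=0.50844 e^(-rΔt)=0.99410
t_8 payoffs: 43.0387 33.1768 21.2908 6.9655 0.0000 0.0000 0.0000 0.0000 0.0000
t_7: node(7,0) S=52.7523 payoff=38.3377 vs cont=37.8000 → 38.3377 [stop]  node(7,1) S=63.5790 payoff=27.5110 vs cont=26.9733 → 27.5110 [stop]  node(7,2) S=76.6278 payoff=14.4622 vs cont=13.9245 → 14.4622 [stop]  node(7,3) S=92.3547 payoff=0.0000 vs cont=3.4037 → 3.4037 [wait]  node(7,4) S=111.3093 payoff=0.0000 vs cont=0.0000 → 0.0000 [wait]  node(7,5) S=134.1540 payoff=0.0000 vs cont=0.0000 → 0.0000 [wait]  node(7,6) S=161.6874 payoff=0.0000 vs cont=0.0000 → 0.0000 [wait]  node(7,7) S=194.8716 payoff=0.0000 vs cont=0.0000 → 0.0000 [wait]  ⇒ S*(7)=76.6278
t_6: node(6,0) S=57.9132 payoff=33.1768 vs cont=32.6391 → 33.1768 [stop]  node(6,1) S=69.7992 payoff=21.2908 vs cont=20.7532 → 21.2908 [stop]  node(6,2) S=84.1245 payoff=6.9655 vs cont=8.7874 → 8.7874 [wait]  node(6,3) S=101.3900 payoff=0.0000 vs cont=1.6632 → 1.6632 [wait]  node(6,4) S=122.1990 payoff=0.0000 vs cont=0.0000 → 0.0000 [wait]  node(6,5) S=147.2787 payoff=0.0000 vs cont=0.0000 → 0.0000 [wait]  node(6,6) S=177.5058 payoff=0.0000 vs cont=0.0000 → 0.0000 [wait]  ⇒ S*(6)=69.7992
t_5: node(5,0) S=63.5790 payoff=27.5110 vs cont=26.9733 → 27.5110 [stop]  node(5,1) S=76.6278 payoff=14.4622 vs cont=14.8454 → 14.8454 [wait]  node(5,2) S=92.3547 payoff=0.0000 vs cont=5.1347 → 5.1347 [wait]  node(5,3) S=111.3093 payoff=0.0000 vs cont=0.8128 → 0.8128 [wait]  node(5,4) S=134.1540 payoff=0.0000 vs cont=0.0000 → 0.0000 [wait]  node(5,5) S=161.6874 payoff=0.0000 vs cont=0.0000 → 0.0000 [wait]  ⇒ S*(5)=63.5790
t_4: node(4,0) S=69.7992 payoff=21.2908 vs cont=20.9469 → 21.2908 [stop]  node(4,1) S=84.1245 payoff=6.9655 vs cont=9.8496 → 9.8496 [wait]  node(4,2) S=101.3900 payoff=0.0000 vs cont=2.9199 → 2.9199 [wait]  node(4,3) S=122.1990 payoff=0.0000 vs cont=0.3972 → 0.3972 [wait]  node(4,4) S=147.2787 payoff=0.0000 vs cont=0.0000 → 0.0000 [wait]  ⇒ S*(4)=69.7992
t_3: node(3,0) S=76.6278 payoff=14.4622 vs cont=15.3823 → 15.3823 [wait]  node(3,1) S=92.3547 payoff=0.0000 vs cont=6.2889 → 6.2889 [wait]  node(3,2) S=111.3093 payoff=0.0000 vs cont=1.6276 → 1.6276 [wait]  node(3,3) S=134.1540 payoff=0.0000 vs cont=0.1941 → 0.1941 [wait]  ⇒ S*(3)=-
t_2: node(2,0) S=84.1245 payoff=6.9655 vs cont=10.6953 → 10.6953 [wait]  node(2,1) S=101.3900 payoff=0.0000 vs cont=3.8957 → 3.8957 [wait]  node(2,2) S=122.1990 payoff=0.0000 vs cont=0.8934 → 0.8934 [wait]  ⇒ S*(2)=-
t_1: node(1,0) S=92.3547 payoff=0.0000 vs cont=7.1954 → 7.1954 [wait]  node(1,1) S=111.3093 payoff=0.0000 vs cont=2.3552 → 2.3552 [wait]  ⇒ S*(1)=-
t_0: node(0,0) S=101.3900 payoff=0.0000 vs cont=4.7065 → 4.7065 [wait]  ⇒ S*(0)=-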